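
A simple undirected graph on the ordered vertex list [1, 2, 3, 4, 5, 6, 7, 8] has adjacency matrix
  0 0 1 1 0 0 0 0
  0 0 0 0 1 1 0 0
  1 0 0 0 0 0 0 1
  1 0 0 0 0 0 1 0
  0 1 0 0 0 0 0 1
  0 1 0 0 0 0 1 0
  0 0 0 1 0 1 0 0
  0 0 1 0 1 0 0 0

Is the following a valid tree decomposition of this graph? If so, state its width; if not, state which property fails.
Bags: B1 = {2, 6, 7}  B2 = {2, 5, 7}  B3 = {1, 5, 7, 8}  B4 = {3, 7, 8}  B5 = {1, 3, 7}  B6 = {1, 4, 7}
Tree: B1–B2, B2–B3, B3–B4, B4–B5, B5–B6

A tree decomposition must satisfy three properties: every vertex lies in some bag; for every edge, both endpoints lie together in some bag; and for every vertex, the bags containing it form a connected subtree. Here bags containing vertex 1 are not connected in the tree, so the decomposition is invalid.

No — bags containing vertex 1 are not connected in the tree.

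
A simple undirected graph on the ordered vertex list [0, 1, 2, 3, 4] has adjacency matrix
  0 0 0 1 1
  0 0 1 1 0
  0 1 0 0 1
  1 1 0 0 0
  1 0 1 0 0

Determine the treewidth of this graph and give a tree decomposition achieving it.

Each bag holds 3 vertices, so the decomposition has width 2, which upper-bounds the treewidth. Since 4–0–3–1–2–4 is a cycle in G, G is not acyclic. Forests are exactly the graphs of treewidth ≤ 1, so tw(G) ≥ 2. The upper and lower bounds meet at 2, so that is the treewidth.

Treewidth 2.
One such decomposition:
Bags: B1 = {0, 3, 4}  B2 = {1, 3, 4}  B3 = {1, 2, 4}
Tree: B1–B2, B2–B3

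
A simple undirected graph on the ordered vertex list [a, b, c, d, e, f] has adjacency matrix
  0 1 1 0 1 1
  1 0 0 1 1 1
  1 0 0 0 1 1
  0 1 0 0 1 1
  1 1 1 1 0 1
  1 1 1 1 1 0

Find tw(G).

A width-3 tree decomposition is:
Bags: B1 = {a, c, e, f}  B2 = {a, b, e, f}  B3 = {b, d, e, f}
Tree: B1–B2, B2–B3
Each bag holds 4 vertices, so the decomposition has width 3, which upper-bounds the treewidth. Conversely, {b, d, e, f} is a clique of size 4, and the vertices of any clique must share a bag in every tree decomposition; so some bag has ≥ 4 vertices and tw(G) ≥ 3. Combining the bounds, tw(G) = 3.

3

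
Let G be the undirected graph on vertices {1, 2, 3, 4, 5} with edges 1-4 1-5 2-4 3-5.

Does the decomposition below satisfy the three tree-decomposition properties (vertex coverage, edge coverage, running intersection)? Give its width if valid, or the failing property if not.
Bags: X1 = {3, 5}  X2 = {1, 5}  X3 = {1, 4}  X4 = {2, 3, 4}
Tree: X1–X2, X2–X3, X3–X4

A tree decomposition must satisfy three properties: every vertex lies in some bag; for every edge, both endpoints lie together in some bag; and for every vertex, the bags containing it form a connected subtree. Here bags containing vertex 3 are not connected in the tree, so the decomposition is invalid.

No — bags containing vertex 3 are not connected in the tree.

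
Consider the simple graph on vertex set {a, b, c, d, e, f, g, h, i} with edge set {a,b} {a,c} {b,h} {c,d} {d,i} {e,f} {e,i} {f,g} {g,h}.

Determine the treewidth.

A width-2 tree decomposition is:
Bags: B1 = {a, c, d}  B2 = {a, d, i}  B3 = {a, e, i}  B4 = {a, e, f}  B5 = {a, f, g}  B6 = {a, g, h}  B7 = {a, b, h}
Tree: B1–B2, B2–B3, B3–B4, B4–B5, B5–B6, B6–B7
Each bag holds 3 vertices, so the decomposition has width 2, which upper-bounds the treewidth. For the lower bound, G contains the cycle a–c–d–i–e–f–g–h–b–a, so G is not a forest; only forests have treewidth ≤ 1, hence tw(G) ≥ 2. Combining the bounds, tw(G) = 2.

2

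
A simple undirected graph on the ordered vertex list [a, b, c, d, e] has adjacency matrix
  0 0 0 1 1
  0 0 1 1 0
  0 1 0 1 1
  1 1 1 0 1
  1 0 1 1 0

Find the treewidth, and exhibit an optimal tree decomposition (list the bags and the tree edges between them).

Treewidth 2.
One such decomposition:
Bags: B1 = {b, c, d}  B2 = {c, d, e}  B3 = {a, d, e}
Tree: B1–B2, B2–B3

Each bag holds 3 vertices, so the decomposition has width 2, which upper-bounds the treewidth. For the lower bound, the 3 vertices {c, d, e} are pairwise adjacent, and any tree decomposition puts a clique entirely inside one bag — forcing width ≥ 2. Therefore the treewidth is 2.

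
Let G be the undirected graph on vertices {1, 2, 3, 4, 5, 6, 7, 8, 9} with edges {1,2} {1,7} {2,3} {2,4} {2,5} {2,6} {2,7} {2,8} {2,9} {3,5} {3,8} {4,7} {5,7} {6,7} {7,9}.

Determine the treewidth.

A width-2 tree decomposition is:
Bags: B1 = {1, 2, 7}  B2 = {2, 5, 7}  B3 = {2, 4, 7}  B4 = {2, 6, 7}  B5 = {2, 3, 5}  B6 = {2, 7, 9}  B7 = {2, 3, 8}
Tree: B1–B2, B1–B3, B1–B4, B2–B5, B3–B6, B5–B7
Each bag holds 3 vertices, so the decomposition has width 2, which upper-bounds the treewidth. Conversely, {2, 3, 8} is a clique of size 3, and the vertices of any clique must share a bag in every tree decomposition; so some bag has ≥ 3 vertices and tw(G) ≥ 2. The upper and lower bounds meet at 2, so that is the treewidth.

2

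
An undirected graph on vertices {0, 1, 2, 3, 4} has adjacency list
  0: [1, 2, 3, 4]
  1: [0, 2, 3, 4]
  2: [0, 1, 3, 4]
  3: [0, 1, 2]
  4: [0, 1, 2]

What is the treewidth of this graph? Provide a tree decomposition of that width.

Treewidth 3.
One optimal decomposition is:
Bags: B1 = {0, 1, 2, 4}  B2 = {0, 1, 2, 3}
Tree: B1–B2

The largest bag has 4 vertices, giving width 3; this decomposition certifies tw(G) ≤ 3. For the lower bound, the 4 vertices {0, 1, 2, 3} are pairwise adjacent, and any tree decomposition puts a clique entirely inside one bag — forcing width ≥ 3. Combining the bounds, tw(G) = 3.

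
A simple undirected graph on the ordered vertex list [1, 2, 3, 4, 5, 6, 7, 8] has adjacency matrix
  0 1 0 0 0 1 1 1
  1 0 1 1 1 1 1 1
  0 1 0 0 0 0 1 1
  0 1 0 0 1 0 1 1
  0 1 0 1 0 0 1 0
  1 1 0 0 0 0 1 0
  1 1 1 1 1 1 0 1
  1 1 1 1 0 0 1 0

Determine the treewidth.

3

A width-3 tree decomposition is:
Bags: B1 = {2, 3, 7, 8}  B2 = {2, 4, 7, 8}  B3 = {1, 2, 7, 8}  B4 = {1, 2, 6, 7}  B5 = {2, 4, 5, 7}
Tree: B1–B2, B2–B3, B3–B4, B2–B5
Every bag has size at most 4, so the width is 4 − 1 = 3 and tw(G) ≤ 3. On the other hand G contains the 4-clique {1, 2, 7, 8}. A clique must lie in a single bag of any decomposition, so no decomposition can have width below 3. Combining the bounds, tw(G) = 3.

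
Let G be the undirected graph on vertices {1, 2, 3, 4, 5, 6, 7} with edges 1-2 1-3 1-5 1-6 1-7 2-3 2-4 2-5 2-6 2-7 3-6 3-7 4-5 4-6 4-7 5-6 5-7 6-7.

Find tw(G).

4

A width-4 tree decomposition is:
Bags: B1 = {2, 4, 5, 6, 7}  B2 = {1, 2, 5, 6, 7}  B3 = {1, 2, 3, 6, 7}
Tree: B1–B2, B2–B3
The largest bag has 5 vertices, giving width 4; this decomposition certifies tw(G) ≤ 4. For the lower bound, the 5 vertices {1, 2, 3, 6, 7} are pairwise adjacent, and any tree decomposition puts a clique entirely inside one bag — forcing width ≥ 4. The upper and lower bounds meet at 4, so that is the treewidth.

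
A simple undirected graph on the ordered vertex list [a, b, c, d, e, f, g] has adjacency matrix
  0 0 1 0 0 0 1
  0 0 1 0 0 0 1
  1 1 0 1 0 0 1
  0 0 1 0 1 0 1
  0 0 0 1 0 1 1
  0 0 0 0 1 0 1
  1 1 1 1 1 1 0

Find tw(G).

A width-2 tree decomposition is:
Bags: B1 = {c, d, g}  B2 = {a, c, g}  B3 = {b, c, g}  B4 = {d, e, g}  B5 = {e, f, g}
Tree: B1–B2, B1–B3, B1–B4, B4–B5
The largest bag has 3 vertices, giving width 2; this decomposition certifies tw(G) ≤ 2. For the lower bound, the 3 vertices {d, e, g} are pairwise adjacent, and any tree decomposition puts a clique entirely inside one bag — forcing width ≥ 2. Combining the bounds, tw(G) = 2.

2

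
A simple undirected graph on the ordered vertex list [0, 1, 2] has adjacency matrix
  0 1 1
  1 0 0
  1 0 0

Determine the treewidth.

1

A width-1 tree decomposition is:
Bags: B1 = {0, 2}  B2 = {0, 1}
Tree: B1–B2
Every bag has size at most 2, so the width is 2 − 1 = 1 and tw(G) ≤ 1. Any graph with an edge has treewidth ≥ 1, and G has the edge 0–2. Combining the bounds, tw(G) = 1.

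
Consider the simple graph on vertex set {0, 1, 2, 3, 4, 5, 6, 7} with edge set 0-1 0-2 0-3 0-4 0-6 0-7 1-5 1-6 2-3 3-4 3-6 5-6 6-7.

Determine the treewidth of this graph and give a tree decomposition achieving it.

Treewidth 2.
Bags: B1 = {0, 1, 6}  B2 = {0, 3, 6}  B3 = {0, 2, 3}  B4 = {0, 3, 4}  B5 = {1, 5, 6}  B6 = {0, 6, 7}
Tree: B1–B2, B2–B3, B2–B4, B1–B5, B1–B6

Every bag has size at most 3, so the width is 3 − 1 = 2 and tw(G) ≤ 2. For the lower bound, the 3 vertices {0, 1, 6} are pairwise adjacent, and any tree decomposition puts a clique entirely inside one bag — forcing width ≥ 2. Combining the bounds, tw(G) = 2.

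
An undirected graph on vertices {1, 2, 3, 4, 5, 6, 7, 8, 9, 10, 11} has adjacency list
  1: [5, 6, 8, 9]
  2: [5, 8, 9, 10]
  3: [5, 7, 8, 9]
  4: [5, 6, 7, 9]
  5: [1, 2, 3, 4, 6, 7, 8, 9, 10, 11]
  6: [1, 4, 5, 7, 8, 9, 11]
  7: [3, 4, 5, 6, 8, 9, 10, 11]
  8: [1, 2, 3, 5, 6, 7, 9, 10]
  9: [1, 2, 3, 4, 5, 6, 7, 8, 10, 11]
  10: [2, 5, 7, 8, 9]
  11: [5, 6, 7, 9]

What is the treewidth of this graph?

4

A width-4 tree decomposition is:
Bags: B1 = {3, 5, 7, 8, 9}  B2 = {5, 7, 8, 9, 10}  B3 = {5, 6, 7, 8, 9}  B4 = {1, 5, 6, 8, 9}  B5 = {2, 5, 8, 9, 10}  B6 = {5, 6, 7, 9, 11}  B7 = {4, 5, 6, 7, 9}
Tree: B1–B2, B1–B3, B3–B4, B2–B5, B3–B6, B3–B7
Each bag holds 5 vertices, so the decomposition has width 4, which upper-bounds the treewidth. On the other hand G contains the 5-clique {1, 5, 6, 8, 9}. A clique must lie in a single bag of any decomposition, so no decomposition can have width below 4. Therefore the treewidth is 4.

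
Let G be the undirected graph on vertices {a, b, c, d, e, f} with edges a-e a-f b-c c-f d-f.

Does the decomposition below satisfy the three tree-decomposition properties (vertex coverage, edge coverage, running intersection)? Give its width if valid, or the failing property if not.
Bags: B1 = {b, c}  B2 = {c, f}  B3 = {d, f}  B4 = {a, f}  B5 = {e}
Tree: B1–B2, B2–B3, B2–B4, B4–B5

No — edge (a,e) lies in no bag.

A tree decomposition must satisfy three properties: every vertex lies in some bag; for every edge, both endpoints lie together in some bag; and for every vertex, the bags containing it form a connected subtree. Here edge (a,e) lies in no bag, so the decomposition is invalid.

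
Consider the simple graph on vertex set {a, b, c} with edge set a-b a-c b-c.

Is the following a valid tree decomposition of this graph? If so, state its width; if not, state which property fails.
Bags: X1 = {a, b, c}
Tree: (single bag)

Yes; width 2.

Vertex coverage: the bags together contain {a, b, c}, the full vertex set. Edge coverage: each edge of G has both endpoints in at least one bag. Running intersection: for every vertex, the bags containing it form a connected subtree. All three properties hold, so this is a valid tree decomposition of width max|bag| − 1 = 2, and hence tw(G) ≤ 2.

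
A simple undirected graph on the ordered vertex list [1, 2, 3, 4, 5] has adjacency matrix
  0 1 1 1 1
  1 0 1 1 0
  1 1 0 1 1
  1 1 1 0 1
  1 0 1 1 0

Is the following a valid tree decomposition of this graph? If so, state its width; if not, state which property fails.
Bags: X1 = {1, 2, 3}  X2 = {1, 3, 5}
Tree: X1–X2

A tree decomposition must satisfy three properties: every vertex lies in some bag; for every edge, both endpoints lie together in some bag; and for every vertex, the bags containing it form a connected subtree. Here vertex 4 appears in no bag, so the decomposition is invalid.

No — vertex 4 appears in no bag.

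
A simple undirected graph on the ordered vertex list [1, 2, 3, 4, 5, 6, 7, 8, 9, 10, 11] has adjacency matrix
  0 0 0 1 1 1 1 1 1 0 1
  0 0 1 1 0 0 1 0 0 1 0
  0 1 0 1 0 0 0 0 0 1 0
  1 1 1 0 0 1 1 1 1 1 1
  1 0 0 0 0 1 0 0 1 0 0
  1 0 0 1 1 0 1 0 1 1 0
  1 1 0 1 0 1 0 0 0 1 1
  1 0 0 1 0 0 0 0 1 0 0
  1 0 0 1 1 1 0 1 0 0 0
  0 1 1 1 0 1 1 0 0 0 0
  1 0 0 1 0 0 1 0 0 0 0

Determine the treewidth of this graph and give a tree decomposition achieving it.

Treewidth 3.
One optimal decomposition is:
Bags: B1 = {1, 4, 6, 9}  B2 = {1, 4, 6, 7}  B3 = {1, 4, 7, 11}  B4 = {4, 6, 7, 10}  B5 = {2, 4, 7, 10}  B6 = {2, 3, 4, 10}  B7 = {1, 5, 6, 9}  B8 = {1, 4, 8, 9}
Tree: B1–B2, B2–B3, B2–B4, B4–B5, B5–B6, B1–B7, B1–B8

The largest bag has 4 vertices, giving width 3; this decomposition certifies tw(G) ≤ 3. For the lower bound, the 4 vertices {2, 3, 4, 10} are pairwise adjacent, and any tree decomposition puts a clique entirely inside one bag — forcing width ≥ 3. Combining the bounds, tw(G) = 3.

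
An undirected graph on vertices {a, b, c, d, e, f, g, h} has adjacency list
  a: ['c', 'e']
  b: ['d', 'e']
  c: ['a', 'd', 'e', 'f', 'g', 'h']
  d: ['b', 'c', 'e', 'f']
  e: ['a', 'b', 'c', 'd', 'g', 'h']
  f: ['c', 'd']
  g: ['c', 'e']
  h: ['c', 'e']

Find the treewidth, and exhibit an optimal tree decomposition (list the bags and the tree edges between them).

Treewidth 2.
One optimal decomposition is:
Bags: B1 = {b, d, e}  B2 = {c, d, e}  B3 = {c, e, g}  B4 = {a, c, e}  B5 = {c, e, h}  B6 = {c, d, f}
Tree: B1–B2, B2–B3, B3–B4, B4–B5, B2–B6

The largest bag has 3 vertices, giving width 2; this decomposition certifies tw(G) ≤ 2. For the lower bound, the 3 vertices {c, d, e} are pairwise adjacent, and any tree decomposition puts a clique entirely inside one bag — forcing width ≥ 2. The upper and lower bounds meet at 2, so that is the treewidth.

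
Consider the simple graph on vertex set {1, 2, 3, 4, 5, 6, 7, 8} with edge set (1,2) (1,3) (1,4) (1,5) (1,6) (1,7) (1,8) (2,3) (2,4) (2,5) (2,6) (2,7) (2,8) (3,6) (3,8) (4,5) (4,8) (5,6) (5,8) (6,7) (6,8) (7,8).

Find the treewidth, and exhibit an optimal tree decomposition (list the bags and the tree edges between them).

Treewidth 4.
One optimal decomposition is:
Bags: B1 = {1, 2, 4, 5, 8}  B2 = {1, 2, 5, 6, 8}  B3 = {1, 2, 6, 7, 8}  B4 = {1, 2, 3, 6, 8}
Tree: B1–B2, B2–B3, B3–B4

The largest bag has 5 vertices, giving width 4; this decomposition certifies tw(G) ≤ 4. On the other hand G contains the 5-clique {1, 2, 4, 5, 8}. A clique must lie in a single bag of any decomposition, so no decomposition can have width below 4. Hence tw(G) = 4 exactly.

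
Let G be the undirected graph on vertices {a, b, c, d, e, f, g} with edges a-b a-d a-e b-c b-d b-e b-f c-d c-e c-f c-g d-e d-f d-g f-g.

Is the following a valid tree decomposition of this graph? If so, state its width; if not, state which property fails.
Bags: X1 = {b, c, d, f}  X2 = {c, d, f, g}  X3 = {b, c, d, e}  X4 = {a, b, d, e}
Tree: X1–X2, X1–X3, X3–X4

Every vertex of G appears in some bag (union = {a, b, c, d, e, f, g}); every edge is covered by a bag; and for each vertex v the set of bags containing v is connected in the bag tree. The decomposition is therefore valid. The largest bag has 4 vertices, so the width is 3.

Yes; width 3.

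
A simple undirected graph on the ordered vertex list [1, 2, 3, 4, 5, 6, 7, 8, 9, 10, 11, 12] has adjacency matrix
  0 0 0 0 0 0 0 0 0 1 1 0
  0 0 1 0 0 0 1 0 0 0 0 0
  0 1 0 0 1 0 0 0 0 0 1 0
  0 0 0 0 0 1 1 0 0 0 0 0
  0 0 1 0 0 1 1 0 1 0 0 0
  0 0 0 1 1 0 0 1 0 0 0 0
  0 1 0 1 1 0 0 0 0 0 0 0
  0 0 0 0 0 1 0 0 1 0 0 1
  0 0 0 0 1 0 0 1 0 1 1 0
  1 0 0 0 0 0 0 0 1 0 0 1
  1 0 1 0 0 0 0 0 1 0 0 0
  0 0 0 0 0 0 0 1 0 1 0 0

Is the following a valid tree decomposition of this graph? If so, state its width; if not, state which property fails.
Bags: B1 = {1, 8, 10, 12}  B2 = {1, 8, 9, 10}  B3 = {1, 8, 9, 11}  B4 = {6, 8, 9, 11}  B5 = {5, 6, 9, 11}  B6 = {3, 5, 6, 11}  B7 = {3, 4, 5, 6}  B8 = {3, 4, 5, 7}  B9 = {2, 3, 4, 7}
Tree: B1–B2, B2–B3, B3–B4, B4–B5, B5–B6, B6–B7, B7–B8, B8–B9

Every vertex of G appears in some bag (union = {1, 2, 3, 4, 5, 6, 7, 8, 9, 10, 11, 12}); every edge is covered by a bag; and for each vertex v the set of bags containing v is connected in the bag tree. The decomposition is therefore valid. The largest bag has 4 vertices, so the width is 3.

Yes; width 3.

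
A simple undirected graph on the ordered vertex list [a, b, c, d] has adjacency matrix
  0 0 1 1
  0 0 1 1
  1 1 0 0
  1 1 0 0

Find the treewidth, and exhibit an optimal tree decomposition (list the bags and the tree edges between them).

Treewidth 2.
One optimal decomposition is:
Bags: B1 = {a, b, c}  B2 = {a, b, d}
Tree: B1–B2

Every bag has size at most 3, so the width is 3 − 1 = 2 and tw(G) ≤ 2. The edges a–c–b–d–a form a cycle, so G is not a tree and its treewidth is at least 2. The upper and lower bounds meet at 2, so that is the treewidth.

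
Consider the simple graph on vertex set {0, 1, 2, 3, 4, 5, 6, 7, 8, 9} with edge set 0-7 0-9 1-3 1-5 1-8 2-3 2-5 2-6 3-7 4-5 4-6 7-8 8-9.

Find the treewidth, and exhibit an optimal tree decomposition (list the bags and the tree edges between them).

Every bag has size at most 3, so the width is 3 − 1 = 2 and tw(G) ≤ 2. Since 6–4–5–2–6 is a cycle in G, G is not acyclic. Forests are exactly the graphs of treewidth ≤ 1, so tw(G) ≥ 2. Combining the bounds, tw(G) = 2.

Treewidth 2.
One such decomposition:
Bags: B1 = {2, 4, 6}  B2 = {2, 4, 5}  B3 = {2, 3, 5}  B4 = {1, 3, 5}  B5 = {1, 3, 7}  B6 = {1, 7, 8}  B7 = {0, 7, 8}  B8 = {0, 8, 9}
Tree: B1–B2, B2–B3, B3–B4, B4–B5, B5–B6, B6–B7, B7–B8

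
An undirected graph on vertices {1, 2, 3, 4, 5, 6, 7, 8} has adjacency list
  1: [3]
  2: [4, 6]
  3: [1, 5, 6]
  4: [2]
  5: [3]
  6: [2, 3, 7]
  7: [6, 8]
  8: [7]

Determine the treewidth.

A width-1 tree decomposition is:
Bags: B1 = {3, 6}  B2 = {2, 6}  B3 = {2, 4}  B4 = {3, 5}  B5 = {6, 7}  B6 = {1, 3}  B7 = {7, 8}
Tree: B1–B2, B2–B3, B1–B4, B2–B5, B1–B6, B5–B7
Every bag has size at most 2, so the width is 2 − 1 = 1 and tw(G) ≤ 1. Since G has at least one edge (e.g. 3–6), it is not an edgeless graph, so tw(G) ≥ 1. Combining the bounds, tw(G) = 1.

1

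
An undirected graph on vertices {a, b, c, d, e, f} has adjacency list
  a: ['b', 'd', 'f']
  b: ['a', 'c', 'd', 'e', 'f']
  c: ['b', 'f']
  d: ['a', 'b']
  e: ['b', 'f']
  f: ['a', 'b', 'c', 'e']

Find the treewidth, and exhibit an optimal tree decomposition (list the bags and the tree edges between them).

Treewidth 2.
One optimal decomposition is:
Bags: B1 = {a, b, f}  B2 = {b, e, f}  B3 = {b, c, f}  B4 = {a, b, d}
Tree: B1–B2, B2–B3, B1–B4

The largest bag has 3 vertices, giving width 2; this decomposition certifies tw(G) ≤ 2. Conversely, {a, b, d} is a clique of size 3, and the vertices of any clique must share a bag in every tree decomposition; so some bag has ≥ 3 vertices and tw(G) ≥ 2. The upper and lower bounds meet at 2, so that is the treewidth.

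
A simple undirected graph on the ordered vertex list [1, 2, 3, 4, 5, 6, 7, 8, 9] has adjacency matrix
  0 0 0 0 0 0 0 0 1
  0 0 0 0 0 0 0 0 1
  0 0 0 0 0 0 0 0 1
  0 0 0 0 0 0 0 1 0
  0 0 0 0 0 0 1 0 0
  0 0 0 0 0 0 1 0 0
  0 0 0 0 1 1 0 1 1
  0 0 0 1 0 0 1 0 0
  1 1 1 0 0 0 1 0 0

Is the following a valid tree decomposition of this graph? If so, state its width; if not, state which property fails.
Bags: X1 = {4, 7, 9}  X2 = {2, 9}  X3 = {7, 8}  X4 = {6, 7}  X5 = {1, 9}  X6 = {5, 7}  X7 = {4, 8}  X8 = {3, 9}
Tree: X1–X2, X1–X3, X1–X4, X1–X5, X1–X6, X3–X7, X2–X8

No — bags containing vertex 4 are not connected in the tree.

A tree decomposition must satisfy three properties: every vertex lies in some bag; for every edge, both endpoints lie together in some bag; and for every vertex, the bags containing it form a connected subtree. Here bags containing vertex 4 are not connected in the tree, so the decomposition is invalid.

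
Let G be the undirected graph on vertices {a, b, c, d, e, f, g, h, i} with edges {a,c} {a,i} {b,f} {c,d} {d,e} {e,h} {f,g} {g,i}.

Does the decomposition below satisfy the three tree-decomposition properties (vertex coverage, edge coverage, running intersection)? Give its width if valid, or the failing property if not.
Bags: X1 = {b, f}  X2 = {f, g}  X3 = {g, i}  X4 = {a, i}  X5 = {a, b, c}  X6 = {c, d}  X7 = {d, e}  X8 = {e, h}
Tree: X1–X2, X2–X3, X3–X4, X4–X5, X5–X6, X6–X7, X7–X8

No — bags containing vertex b are not connected in the tree.

A tree decomposition must satisfy three properties: every vertex lies in some bag; for every edge, both endpoints lie together in some bag; and for every vertex, the bags containing it form a connected subtree. Here bags containing vertex b are not connected in the tree, so the decomposition is invalid.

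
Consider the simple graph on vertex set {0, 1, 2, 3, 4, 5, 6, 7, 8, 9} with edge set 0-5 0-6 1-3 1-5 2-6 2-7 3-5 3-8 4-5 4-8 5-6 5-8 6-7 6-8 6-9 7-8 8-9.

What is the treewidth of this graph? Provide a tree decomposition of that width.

Each bag holds 3 vertices, so the decomposition has width 2, which upper-bounds the treewidth. Conversely, {6, 8, 9} is a clique of size 3, and the vertices of any clique must share a bag in every tree decomposition; so some bag has ≥ 3 vertices and tw(G) ≥ 2. Therefore the treewidth is 2.

Treewidth 2.
One optimal decomposition is:
Bags: B1 = {3, 5, 8}  B2 = {5, 6, 8}  B3 = {6, 7, 8}  B4 = {4, 5, 8}  B5 = {6, 8, 9}  B6 = {0, 5, 6}  B7 = {2, 6, 7}  B8 = {1, 3, 5}
Tree: B1–B2, B2–B3, B2–B4, B3–B5, B2–B6, B3–B7, B1–B8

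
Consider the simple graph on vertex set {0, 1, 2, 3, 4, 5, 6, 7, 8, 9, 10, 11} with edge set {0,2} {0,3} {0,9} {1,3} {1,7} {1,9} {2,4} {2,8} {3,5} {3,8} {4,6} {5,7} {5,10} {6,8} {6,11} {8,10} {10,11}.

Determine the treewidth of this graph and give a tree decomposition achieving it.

Treewidth 3.
Bags: B1 = {2, 4, 6, 11}  B2 = {2, 6, 8, 11}  B3 = {2, 8, 10, 11}  B4 = {0, 2, 8, 10}  B5 = {0, 3, 8, 10}  B6 = {0, 3, 5, 10}  B7 = {0, 3, 5, 9}  B8 = {1, 3, 5, 9}  B9 = {1, 5, 7, 9}
Tree: B1–B2, B2–B3, B3–B4, B4–B5, B5–B6, B6–B7, B7–B8, B8–B9

Every bag has size at most 4, so the width is 4 − 1 = 3 and tw(G) ≤ 3. For the lower bound: the 4 vertex sets {4,6,11}, {2}, {8}, {0,3,5,10} are disjoint, each induces a connected subgraph, and every pair is joined by at least one edge of G. Contracting each set to a single vertex therefore yields K_{4} as a minor, and since treewidth is minor-monotone, tw(G) ≥ tw(K_{4}) = 3. Combining the bounds, tw(G) = 3.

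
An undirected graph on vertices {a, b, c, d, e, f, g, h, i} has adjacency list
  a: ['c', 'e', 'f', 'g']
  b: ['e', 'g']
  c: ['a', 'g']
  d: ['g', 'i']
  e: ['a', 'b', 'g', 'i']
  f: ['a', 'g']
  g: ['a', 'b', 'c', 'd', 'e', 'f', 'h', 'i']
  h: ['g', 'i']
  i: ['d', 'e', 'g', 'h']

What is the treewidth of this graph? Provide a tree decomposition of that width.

The largest bag has 3 vertices, giving width 2; this decomposition certifies tw(G) ≤ 2. On the other hand G contains the 3-clique {a, f, g}. A clique must lie in a single bag of any decomposition, so no decomposition can have width below 2. Hence tw(G) = 2 exactly.

Treewidth 2.
One optimal decomposition is:
Bags: B1 = {a, c, g}  B2 = {a, e, g}  B3 = {a, f, g}  B4 = {b, e, g}  B5 = {e, g, i}  B6 = {g, h, i}  B7 = {d, g, i}
Tree: B1–B2, B1–B3, B2–B4, B4–B5, B5–B6, B5–B7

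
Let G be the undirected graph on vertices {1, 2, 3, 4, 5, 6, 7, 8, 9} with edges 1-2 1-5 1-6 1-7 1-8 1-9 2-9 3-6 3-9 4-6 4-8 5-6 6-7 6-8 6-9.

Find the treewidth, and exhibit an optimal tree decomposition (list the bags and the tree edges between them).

Treewidth 2.
One optimal decomposition is:
Bags: B1 = {1, 6, 9}  B2 = {1, 6, 8}  B3 = {1, 6, 7}  B4 = {4, 6, 8}  B5 = {3, 6, 9}  B6 = {1, 5, 6}  B7 = {1, 2, 9}
Tree: B1–B2, B2–B3, B2–B4, B1–B5, B2–B6, B1–B7

Every bag has size at most 3, so the width is 3 − 1 = 2 and tw(G) ≤ 2. On the other hand G contains the 3-clique {1, 2, 9}. A clique must lie in a single bag of any decomposition, so no decomposition can have width below 2. Combining the bounds, tw(G) = 2.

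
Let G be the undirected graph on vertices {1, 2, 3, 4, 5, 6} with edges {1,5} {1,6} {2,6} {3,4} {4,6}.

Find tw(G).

1

A width-1 tree decomposition is:
Bags: B1 = {4, 6}  B2 = {1, 6}  B3 = {1, 5}  B4 = {3, 4}  B5 = {2, 6}
Tree: B1–B2, B2–B3, B1–B4, B2–B5
Each bag holds 2 vertices, so the decomposition has width 1, which upper-bounds the treewidth. G has an edge, so its treewidth is at least 1. Therefore the treewidth is 1.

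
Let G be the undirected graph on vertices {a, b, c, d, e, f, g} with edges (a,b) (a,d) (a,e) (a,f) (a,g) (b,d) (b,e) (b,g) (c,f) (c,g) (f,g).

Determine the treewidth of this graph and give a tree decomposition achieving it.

Treewidth 2.
Bags: B1 = {a, f, g}  B2 = {a, b, g}  B3 = {c, f, g}  B4 = {a, b, d}  B5 = {a, b, e}
Tree: B1–B2, B1–B3, B2–B4, B4–B5

Each bag holds 3 vertices, so the decomposition has width 2, which upper-bounds the treewidth. For the lower bound, the 3 vertices {c, f, g} are pairwise adjacent, and any tree decomposition puts a clique entirely inside one bag — forcing width ≥ 2. Therefore the treewidth is 2.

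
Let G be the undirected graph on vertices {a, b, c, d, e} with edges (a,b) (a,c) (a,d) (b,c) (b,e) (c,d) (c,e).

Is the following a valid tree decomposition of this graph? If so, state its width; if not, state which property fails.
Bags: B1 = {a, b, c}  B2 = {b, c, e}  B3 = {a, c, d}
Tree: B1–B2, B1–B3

Checking the three conditions: (i) the bags cover all of {a, b, c, d, e}; (ii) for each edge, some bag contains both endpoints; (iii) the bags containing any fixed vertex form a subtree. All hold, so the decomposition is valid with width 3 − 1 = 2.

Yes; width 2.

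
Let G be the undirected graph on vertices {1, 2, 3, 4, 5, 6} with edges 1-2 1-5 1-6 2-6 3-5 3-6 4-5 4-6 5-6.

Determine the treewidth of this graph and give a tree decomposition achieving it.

Treewidth 2.
Bags: B1 = {4, 5, 6}  B2 = {3, 5, 6}  B3 = {1, 5, 6}  B4 = {1, 2, 6}
Tree: B1–B2, B1–B3, B3–B4

Each bag holds 3 vertices, so the decomposition has width 2, which upper-bounds the treewidth. For the lower bound, the 3 vertices {1, 2, 6} are pairwise adjacent, and any tree decomposition puts a clique entirely inside one bag — forcing width ≥ 2. Combining the bounds, tw(G) = 2.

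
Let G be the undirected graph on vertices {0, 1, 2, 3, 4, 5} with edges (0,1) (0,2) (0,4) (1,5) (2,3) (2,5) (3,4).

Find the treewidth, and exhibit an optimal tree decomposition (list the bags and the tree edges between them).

Treewidth 2.
One such decomposition:
Bags: B1 = {2, 3, 4}  B2 = {0, 2, 4}  B3 = {0, 2, 5}  B4 = {0, 1, 5}
Tree: B1–B2, B2–B3, B3–B4

Each bag holds 3 vertices, so the decomposition has width 2, which upper-bounds the treewidth. Since 3–4–0–2–3 is a cycle in G, G is not acyclic. Forests are exactly the graphs of treewidth ≤ 1, so tw(G) ≥ 2. Hence tw(G) = 2 exactly.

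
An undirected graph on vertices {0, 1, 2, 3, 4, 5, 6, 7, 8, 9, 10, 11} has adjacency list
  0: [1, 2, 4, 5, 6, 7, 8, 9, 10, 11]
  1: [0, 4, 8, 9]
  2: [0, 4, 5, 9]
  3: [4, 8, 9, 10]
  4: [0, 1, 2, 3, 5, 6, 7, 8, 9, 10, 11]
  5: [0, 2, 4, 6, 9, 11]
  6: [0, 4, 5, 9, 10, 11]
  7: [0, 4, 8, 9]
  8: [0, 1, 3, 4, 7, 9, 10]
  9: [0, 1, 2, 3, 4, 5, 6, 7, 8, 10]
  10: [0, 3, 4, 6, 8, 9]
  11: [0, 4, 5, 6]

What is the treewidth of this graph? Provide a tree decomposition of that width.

Treewidth 4.
One such decomposition:
Bags: B1 = {0, 4, 8, 9, 10}  B2 = {0, 1, 4, 8, 9}  B3 = {0, 4, 6, 9, 10}  B4 = {0, 4, 5, 6, 9}  B5 = {0, 4, 5, 6, 11}  B6 = {0, 2, 4, 5, 9}  B7 = {0, 4, 7, 8, 9}  B8 = {3, 4, 8, 9, 10}
Tree: B1–B2, B1–B3, B3–B4, B4–B5, B4–B6, B2–B7, B1–B8

Every bag has size at most 5, so the width is 5 − 1 = 4 and tw(G) ≤ 4. On the other hand G contains the 5-clique {0, 1, 4, 8, 9}. A clique must lie in a single bag of any decomposition, so no decomposition can have width below 4. Hence tw(G) = 4 exactly.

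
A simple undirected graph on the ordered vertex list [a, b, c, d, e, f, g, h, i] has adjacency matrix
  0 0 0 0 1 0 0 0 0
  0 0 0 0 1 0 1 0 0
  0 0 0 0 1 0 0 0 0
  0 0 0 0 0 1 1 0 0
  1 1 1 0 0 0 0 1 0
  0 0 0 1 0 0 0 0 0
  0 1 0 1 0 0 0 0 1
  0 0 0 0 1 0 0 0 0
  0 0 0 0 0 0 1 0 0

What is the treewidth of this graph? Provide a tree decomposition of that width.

Treewidth 1.
Bags: B1 = {b, g}  B2 = {b, e}  B3 = {d, g}  B4 = {e, h}  B5 = {d, f}  B6 = {c, e}  B7 = {g, i}  B8 = {a, e}
Tree: B1–B2, B1–B3, B2–B4, B3–B5, B4–B6, B3–B7, B6–B8

Every bag has size at most 2, so the width is 2 − 1 = 1 and tw(G) ≤ 1. Any graph with an edge has treewidth ≥ 1, and G has the edge b–g. Combining the bounds, tw(G) = 1.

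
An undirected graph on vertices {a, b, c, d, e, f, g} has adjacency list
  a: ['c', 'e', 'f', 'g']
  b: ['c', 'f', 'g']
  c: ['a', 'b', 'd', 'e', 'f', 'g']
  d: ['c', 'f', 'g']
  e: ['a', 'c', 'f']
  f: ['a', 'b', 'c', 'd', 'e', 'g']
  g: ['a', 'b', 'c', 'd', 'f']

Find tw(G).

3

A width-3 tree decomposition is:
Bags: B1 = {a, c, e, f}  B2 = {a, c, f, g}  B3 = {c, d, f, g}  B4 = {b, c, f, g}
Tree: B1–B2, B2–B3, B3–B4
Every bag has size at most 4, so the width is 4 − 1 = 3 and tw(G) ≤ 3. Conversely, {c, d, f, g} is a clique of size 4, and the vertices of any clique must share a bag in every tree decomposition; so some bag has ≥ 4 vertices and tw(G) ≥ 3. Combining the bounds, tw(G) = 3.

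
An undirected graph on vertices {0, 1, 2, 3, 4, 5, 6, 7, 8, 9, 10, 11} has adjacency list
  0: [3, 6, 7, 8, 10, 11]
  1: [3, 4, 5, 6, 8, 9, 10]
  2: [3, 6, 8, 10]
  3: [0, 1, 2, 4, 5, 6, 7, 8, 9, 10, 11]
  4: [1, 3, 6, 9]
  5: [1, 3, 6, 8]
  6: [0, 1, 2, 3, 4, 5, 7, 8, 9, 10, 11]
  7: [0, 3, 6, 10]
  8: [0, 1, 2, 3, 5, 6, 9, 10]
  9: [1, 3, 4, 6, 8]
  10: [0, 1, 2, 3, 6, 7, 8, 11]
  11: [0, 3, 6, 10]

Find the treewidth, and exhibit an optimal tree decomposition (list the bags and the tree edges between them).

Every bag has size at most 5, so the width is 5 − 1 = 4 and tw(G) ≤ 4. On the other hand G contains the 5-clique {0, 3, 6, 8, 10}. A clique must lie in a single bag of any decomposition, so no decomposition can have width below 4. Combining the bounds, tw(G) = 4.

Treewidth 4.
One such decomposition:
Bags: B1 = {1, 3, 6, 8, 10}  B2 = {1, 3, 6, 8, 9}  B3 = {0, 3, 6, 8, 10}  B4 = {0, 3, 6, 7, 10}  B5 = {2, 3, 6, 8, 10}  B6 = {0, 3, 6, 10, 11}  B7 = {1, 3, 4, 6, 9}  B8 = {1, 3, 5, 6, 8}
Tree: B1–B2, B1–B3, B3–B4, B3–B5, B3–B6, B2–B7, B1–B8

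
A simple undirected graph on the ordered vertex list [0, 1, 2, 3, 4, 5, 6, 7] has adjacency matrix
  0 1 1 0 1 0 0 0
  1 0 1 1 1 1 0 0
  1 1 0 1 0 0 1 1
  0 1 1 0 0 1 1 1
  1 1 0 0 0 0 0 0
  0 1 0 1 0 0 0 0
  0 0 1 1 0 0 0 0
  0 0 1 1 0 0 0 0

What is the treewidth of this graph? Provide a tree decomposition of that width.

Each bag holds 3 vertices, so the decomposition has width 2, which upper-bounds the treewidth. Conversely, {0, 1, 2} is a clique of size 3, and the vertices of any clique must share a bag in every tree decomposition; so some bag has ≥ 3 vertices and tw(G) ≥ 2. Therefore the treewidth is 2.

Treewidth 2.
Bags: B1 = {1, 2, 3}  B2 = {0, 1, 2}  B3 = {0, 1, 4}  B4 = {2, 3, 7}  B5 = {2, 3, 6}  B6 = {1, 3, 5}
Tree: B1–B2, B2–B3, B1–B4, B1–B5, B1–B6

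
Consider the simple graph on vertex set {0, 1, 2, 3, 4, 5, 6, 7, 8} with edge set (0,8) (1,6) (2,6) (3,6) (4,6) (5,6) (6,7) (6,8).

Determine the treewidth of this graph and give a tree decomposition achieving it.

Treewidth 1.
One optimal decomposition is:
Bags: B1 = {2, 6}  B2 = {3, 6}  B3 = {6, 8}  B4 = {4, 6}  B5 = {1, 6}  B6 = {0, 8}  B7 = {5, 6}  B8 = {6, 7}
Tree: B1–B2, B2–B3, B1–B4, B3–B5, B3–B6, B4–B7, B2–B8

Each bag holds 2 vertices, so the decomposition has width 1, which upper-bounds the treewidth. G has an edge, so its treewidth is at least 1. The upper and lower bounds meet at 1, so that is the treewidth.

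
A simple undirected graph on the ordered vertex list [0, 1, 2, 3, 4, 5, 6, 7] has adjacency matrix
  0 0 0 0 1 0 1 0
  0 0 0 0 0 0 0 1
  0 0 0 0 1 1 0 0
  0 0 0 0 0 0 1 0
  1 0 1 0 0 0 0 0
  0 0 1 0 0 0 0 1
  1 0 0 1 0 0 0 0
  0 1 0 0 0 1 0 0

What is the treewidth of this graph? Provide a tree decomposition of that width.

Treewidth 1.
Bags: B1 = {3, 6}  B2 = {0, 6}  B3 = {0, 4}  B4 = {2, 4}  B5 = {2, 5}  B6 = {5, 7}  B7 = {1, 7}
Tree: B1–B2, B2–B3, B3–B4, B4–B5, B5–B6, B6–B7

The largest bag has 2 vertices, giving width 1; this decomposition certifies tw(G) ≤ 1. G has an edge, so its treewidth is at least 1. Hence tw(G) = 1 exactly.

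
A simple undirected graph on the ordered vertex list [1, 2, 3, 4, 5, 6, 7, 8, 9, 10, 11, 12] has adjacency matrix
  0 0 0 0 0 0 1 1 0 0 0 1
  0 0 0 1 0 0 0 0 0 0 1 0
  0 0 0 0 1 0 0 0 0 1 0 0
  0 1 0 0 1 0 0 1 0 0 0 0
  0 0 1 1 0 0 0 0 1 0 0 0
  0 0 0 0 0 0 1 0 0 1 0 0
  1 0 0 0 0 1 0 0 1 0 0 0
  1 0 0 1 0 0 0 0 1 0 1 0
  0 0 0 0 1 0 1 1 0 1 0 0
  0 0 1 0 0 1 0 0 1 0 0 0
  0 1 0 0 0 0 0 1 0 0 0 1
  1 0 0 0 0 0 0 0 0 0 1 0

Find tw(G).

A width-3 tree decomposition is:
Bags: B1 = {3, 5, 6, 10}  B2 = {5, 6, 9, 10}  B3 = {5, 6, 7, 9}  B4 = {4, 5, 7, 9}  B5 = {4, 7, 8, 9}  B6 = {1, 4, 7, 8}  B7 = {1, 2, 4, 8}  B8 = {1, 2, 8, 11}  B9 = {1, 2, 11, 12}
Tree: B1–B2, B2–B3, B3–B4, B4–B5, B5–B6, B6–B7, B7–B8, B8–B9
The largest bag has 4 vertices, giving width 3; this decomposition certifies tw(G) ≤ 3. For the lower bound: the 4 vertex sets {3,6,10}, {5}, {9}, {1,4,7,8} are disjoint, each induces a connected subgraph, and every pair is joined by at least one edge of G. Contracting each set to a single vertex therefore yields K_{4} as a minor, and since treewidth is minor-monotone, tw(G) ≥ tw(K_{4}) = 3. Therefore the treewidth is 3.

3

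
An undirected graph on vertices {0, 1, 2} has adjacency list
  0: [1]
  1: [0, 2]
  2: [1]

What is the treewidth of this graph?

A width-1 tree decomposition is:
Bags: B1 = {1, 2}  B2 = {0, 1}
Tree: B1–B2
The largest bag has 2 vertices, giving width 1; this decomposition certifies tw(G) ≤ 1. Any graph with an edge has treewidth ≥ 1, and G has the edge 1–2. Therefore the treewidth is 1.

1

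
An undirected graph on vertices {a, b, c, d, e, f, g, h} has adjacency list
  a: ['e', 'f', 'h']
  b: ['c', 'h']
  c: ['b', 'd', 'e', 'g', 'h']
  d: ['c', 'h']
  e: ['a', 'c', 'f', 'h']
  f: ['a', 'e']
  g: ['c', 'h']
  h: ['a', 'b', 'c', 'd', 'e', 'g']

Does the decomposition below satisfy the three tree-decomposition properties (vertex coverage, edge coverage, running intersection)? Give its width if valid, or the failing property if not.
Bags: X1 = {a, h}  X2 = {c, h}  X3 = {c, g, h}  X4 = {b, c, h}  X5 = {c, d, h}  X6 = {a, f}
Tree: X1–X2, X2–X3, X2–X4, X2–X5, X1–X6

A tree decomposition must satisfy three properties: every vertex lies in some bag; for every edge, both endpoints lie together in some bag; and for every vertex, the bags containing it form a connected subtree. Here vertex e appears in no bag, so the decomposition is invalid.

No — vertex e appears in no bag.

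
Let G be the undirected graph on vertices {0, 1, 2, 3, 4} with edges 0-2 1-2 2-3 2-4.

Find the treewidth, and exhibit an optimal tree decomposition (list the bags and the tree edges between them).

Each bag holds 2 vertices, so the decomposition has width 1, which upper-bounds the treewidth. Any graph with an edge has treewidth ≥ 1, and G has the edge 2–1. Combining the bounds, tw(G) = 1.

Treewidth 1.
One optimal decomposition is:
Bags: B1 = {1, 2}  B2 = {0, 2}  B3 = {2, 3}  B4 = {2, 4}
Tree: B1–B2, B2–B3, B3–B4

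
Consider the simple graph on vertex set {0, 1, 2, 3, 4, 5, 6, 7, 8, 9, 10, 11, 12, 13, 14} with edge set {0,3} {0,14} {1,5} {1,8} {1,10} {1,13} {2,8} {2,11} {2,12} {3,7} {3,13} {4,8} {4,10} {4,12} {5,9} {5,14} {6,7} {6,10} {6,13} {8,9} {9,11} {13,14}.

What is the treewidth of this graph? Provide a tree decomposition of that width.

Every bag has size at most 4, so the width is 4 − 1 = 3 and tw(G) ≤ 3. For the lower bound: the 4 vertex sets {0,3,7}, {14}, {13}, {1,5,6,10} are disjoint, each induces a connected subgraph, and every pair is joined by at least one edge of G. Contracting each set to a single vertex therefore yields K_{4} as a minor, and since treewidth is minor-monotone, tw(G) ≥ tw(K_{4}) = 3. Combining the bounds, tw(G) = 3.

Treewidth 3.
Bags: B1 = {0, 3, 7, 14}  B2 = {3, 7, 13, 14}  B3 = {6, 7, 13, 14}  B4 = {5, 6, 13, 14}  B5 = {1, 5, 6, 13}  B6 = {1, 5, 6, 10}  B7 = {1, 5, 9, 10}  B8 = {1, 8, 9, 10}  B9 = {4, 8, 9, 10}  B10 = {4, 8, 9, 11}  B11 = {2, 4, 8, 11}  B12 = {2, 4, 11, 12}
Tree: B1–B2, B2–B3, B3–B4, B4–B5, B5–B6, B6–B7, B7–B8, B8–B9, B9–B10, B10–B11, B11–B12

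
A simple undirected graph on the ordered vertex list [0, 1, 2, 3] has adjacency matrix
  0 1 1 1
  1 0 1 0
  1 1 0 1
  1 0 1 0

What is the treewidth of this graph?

A width-2 tree decomposition is:
Bags: B1 = {0, 1, 2}  B2 = {0, 2, 3}
Tree: B1–B2
Every bag has size at most 3, so the width is 3 − 1 = 2 and tw(G) ≤ 2. Conversely, {0, 1, 2} is a clique of size 3, and the vertices of any clique must share a bag in every tree decomposition; so some bag has ≥ 3 vertices and tw(G) ≥ 2. Hence tw(G) = 2 exactly.

2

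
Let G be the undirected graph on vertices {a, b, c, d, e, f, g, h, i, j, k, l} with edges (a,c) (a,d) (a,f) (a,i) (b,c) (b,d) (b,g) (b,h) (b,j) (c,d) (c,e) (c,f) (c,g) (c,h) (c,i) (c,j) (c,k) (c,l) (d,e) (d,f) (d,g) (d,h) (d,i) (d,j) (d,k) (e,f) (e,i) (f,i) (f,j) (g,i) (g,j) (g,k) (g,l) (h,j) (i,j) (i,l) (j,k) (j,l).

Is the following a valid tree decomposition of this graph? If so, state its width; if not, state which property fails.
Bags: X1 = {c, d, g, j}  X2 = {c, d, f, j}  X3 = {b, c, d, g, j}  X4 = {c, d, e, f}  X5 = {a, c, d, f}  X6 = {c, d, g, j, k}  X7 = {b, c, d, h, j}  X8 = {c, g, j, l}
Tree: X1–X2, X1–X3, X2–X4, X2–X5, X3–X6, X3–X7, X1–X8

No — vertex i appears in no bag.

A tree decomposition must satisfy three properties: every vertex lies in some bag; for every edge, both endpoints lie together in some bag; and for every vertex, the bags containing it form a connected subtree. Here vertex i appears in no bag, so the decomposition is invalid.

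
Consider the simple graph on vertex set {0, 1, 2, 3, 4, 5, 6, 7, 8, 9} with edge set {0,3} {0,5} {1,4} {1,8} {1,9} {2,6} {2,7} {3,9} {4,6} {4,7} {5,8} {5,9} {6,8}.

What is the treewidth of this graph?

A width-2 tree decomposition is:
Bags: B1 = {0, 3, 9}  B2 = {0, 5, 9}  B3 = {1, 5, 9}  B4 = {1, 5, 8}  B5 = {1, 4, 8}  B6 = {4, 6, 8}  B7 = {4, 6, 7}  B8 = {2, 6, 7}
Tree: B1–B2, B2–B3, B3–B4, B4–B5, B5–B6, B6–B7, B7–B8
Every bag has size at most 3, so the width is 3 − 1 = 2 and tw(G) ≤ 2. Since 3–0–5–9–3 is a cycle in G, G is not acyclic. Forests are exactly the graphs of treewidth ≤ 1, so tw(G) ≥ 2. Therefore the treewidth is 2.

2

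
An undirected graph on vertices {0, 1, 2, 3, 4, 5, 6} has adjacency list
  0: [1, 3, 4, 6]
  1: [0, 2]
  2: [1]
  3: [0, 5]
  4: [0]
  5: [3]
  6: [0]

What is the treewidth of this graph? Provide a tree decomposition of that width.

The largest bag has 2 vertices, giving width 1; this decomposition certifies tw(G) ≤ 1. Any graph with an edge has treewidth ≥ 1, and G has the edge 3–0. Therefore the treewidth is 1.

Treewidth 1.
One optimal decomposition is:
Bags: B1 = {0, 3}  B2 = {0, 6}  B3 = {0, 4}  B4 = {0, 1}  B5 = {3, 5}  B6 = {1, 2}
Tree: B1–B2, B1–B3, B1–B4, B1–B5, B4–B6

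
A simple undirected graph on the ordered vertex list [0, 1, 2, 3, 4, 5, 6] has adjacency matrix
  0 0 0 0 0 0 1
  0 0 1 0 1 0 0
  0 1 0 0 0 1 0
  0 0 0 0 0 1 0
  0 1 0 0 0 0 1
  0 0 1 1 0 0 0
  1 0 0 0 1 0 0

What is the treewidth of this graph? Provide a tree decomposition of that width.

Every bag has size at most 2, so the width is 2 − 1 = 1 and tw(G) ≤ 1. Since G has at least one edge (e.g. 0–6), it is not an edgeless graph, so tw(G) ≥ 1. The upper and lower bounds meet at 1, so that is the treewidth.

Treewidth 1.
Bags: B1 = {0, 6}  B2 = {4, 6}  B3 = {1, 4}  B4 = {1, 2}  B5 = {2, 5}  B6 = {3, 5}
Tree: B1–B2, B2–B3, B3–B4, B4–B5, B5–B6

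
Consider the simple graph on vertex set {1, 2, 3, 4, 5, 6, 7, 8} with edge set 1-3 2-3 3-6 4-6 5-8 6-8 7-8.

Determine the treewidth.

A width-1 tree decomposition is:
Bags: B1 = {6, 8}  B2 = {3, 6}  B3 = {5, 8}  B4 = {1, 3}  B5 = {4, 6}  B6 = {7, 8}  B7 = {2, 3}
Tree: B1–B2, B1–B3, B2–B4, B1–B5, B1–B6, B4–B7
The largest bag has 2 vertices, giving width 1; this decomposition certifies tw(G) ≤ 1. Any graph with an edge has treewidth ≥ 1, and G has the edge 6–8. Therefore the treewidth is 1.

1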